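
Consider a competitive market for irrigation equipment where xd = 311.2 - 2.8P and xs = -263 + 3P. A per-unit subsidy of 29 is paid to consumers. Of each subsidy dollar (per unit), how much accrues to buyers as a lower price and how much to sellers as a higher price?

Buyers gain 15 per unit; sellers gain 14 per unit

Pre-subsidy: 311.2 - 2.8P = -263 + 3P gives P* = 99, x* = 34.
With the rebate, buyers effectively pay Pb = Ps − 29, where Ps is the price sellers receive.
Demand in terms of Ps becomes xd = 311.2 − 2.8(Ps − 29) = 392.4 - 2.8Ps. Setting this equal to supply: 392.4 - 2.8Ps = -263 + 3Ps, so Ps = 113.
Buyers pay Pb = 113 − 29 = 84; x' = -263 + 3·113 = 76.
Buyers' price falls by P* − Pb = 99 − 84 = 15; sellers' price rises by Ps − P* = 113 − 99 = 14.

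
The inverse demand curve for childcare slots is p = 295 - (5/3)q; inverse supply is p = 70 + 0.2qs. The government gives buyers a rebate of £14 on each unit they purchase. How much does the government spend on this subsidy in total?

Government cost = £1792.5

Pre-subsidy: 295 - (5/3)q = 70 + 0.2q gives q* = 3375/28 and p* = 2635/28.
With the rebate, buyers effectively pay pb = ps − 14, where ps is the price sellers receive.
On the curves, pb = 295 - (5/3)q and ps = 70 + 0.2q; the wedge ps − pb = 14 gives 70 + 0.2q − (295 - (5/3)q) = 14, so q' = 3585/28.
Then pb = 295 − (5/3)·(3585/28) = 2285/28 and ps = 70 + 0.2·(3585/28) = 2677/28.
Government outlay = subsidy × quantity = 14 × 3585/28 = 1792.5.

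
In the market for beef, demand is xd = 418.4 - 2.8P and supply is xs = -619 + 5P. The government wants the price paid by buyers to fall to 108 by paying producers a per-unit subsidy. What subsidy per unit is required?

Required subsidy s = 39 per unit

At a buyer price of 108, quantity demanded is 418.4 − 2.8·108 = 116.
Sellers supply 116 only when they receive Ps with -619 + 5·Ps = 116, i.e. Ps = 147.
s = Ps − Pb = 147 − 108 = 39.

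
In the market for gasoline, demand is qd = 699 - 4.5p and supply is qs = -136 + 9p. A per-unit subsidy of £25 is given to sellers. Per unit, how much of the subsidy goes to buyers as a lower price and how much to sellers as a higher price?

Buyers gain 50/3 per unit; sellers gain 25/3 per unit

Pre-subsidy: 699 - 4.5p = -136 + 9p gives p* = 1670/27, q* = 1262/3.
With the subsidy, sellers receive ps = pb + 25 for each unit, where pb is the price buyers pay.
Supply in terms of pb becomes qs = -136 + 9(pb + 25) = 89 + 9pb. Setting this equal to demand: 699 - 4.5pb = 89 + 9pb, so pb = 1220/27.
Sellers receive ps = 1220/27 + 25 = 1895/27; q' = 699 − 4.5·(1220/27) = 1487/3.
Buyers' price falls by p* − pb = 1670/27 − 1220/27 = 50/3; sellers' price rises by ps − p* = 1895/27 − 1670/27 = 25/3.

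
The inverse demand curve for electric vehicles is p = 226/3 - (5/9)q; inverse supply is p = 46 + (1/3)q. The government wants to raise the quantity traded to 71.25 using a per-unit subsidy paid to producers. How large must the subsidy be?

At q = 71.25, from the demand curve buyers pay pb = 226/3 − (5/9)·71.25 = 35.75; from the supply curve sellers need ps = 46 + (1/3)·71.25 = 69.75.
The subsidy must fill the gap: s = ps − pb = 69.75 − 35.75 = 34.

Required subsidy s = 34 per unit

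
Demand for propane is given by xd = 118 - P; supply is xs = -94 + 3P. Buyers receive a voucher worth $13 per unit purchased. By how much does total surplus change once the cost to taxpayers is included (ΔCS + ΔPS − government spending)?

Net change in total surplus = -$63.375

Pre-subsidy: 118 - P = -94 + 3P gives P* = 53, x* = 65.
With the rebate, buyers effectively pay Pb = Ps − 13, where Ps is the price sellers receive.
Demand in terms of Ps becomes xd = 118 − 1(Ps − 13) = 131 - Ps. Setting this equal to supply: 131 - Ps = -94 + 3Ps, so Ps = 56.25.
Buyers pay Pb = 56.25 − 13 = 43.25; x' = -94 + 3·56.25 = 74.75.
ΔCS = ½(65 + 74.75)(53 − 43.25) = 681.28125; ΔPS = ½(65 + 74.75)(56.25 − 53) = 227.09375.
Government spending = 13 × 74.75 = 971.75.
Net change = 681.28125 + 227.09375 − 971.75 = -63.375. The loss equals the DWL triangle ½·13·9.75.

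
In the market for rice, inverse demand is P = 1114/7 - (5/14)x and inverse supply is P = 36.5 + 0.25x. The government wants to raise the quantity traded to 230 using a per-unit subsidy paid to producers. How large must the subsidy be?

At x = 230, from the demand curve buyers pay Pb = 1114/7 − (5/14)·230 = 77; from the supply curve sellers need Ps = 36.5 + 0.25·230 = 94.
The subsidy must fill the gap: s = Ps − Pb = 94 − 77 = 17.

Required subsidy s = 17 per unit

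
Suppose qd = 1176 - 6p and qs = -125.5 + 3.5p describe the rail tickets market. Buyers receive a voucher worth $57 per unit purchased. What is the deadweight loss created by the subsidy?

Deadweight loss = $3591

Pre-subsidy: 1176 - 6p = -125.5 + 3.5p gives p* = 137, q* = 354.
With the rebate, buyers effectively pay pb = ps − 57, where ps is the price sellers receive.
Demand in terms of ps becomes qd = 1176 − 6(ps − 57) = 1518 - 6ps. Setting this equal to supply: 1518 - 6ps = -125.5 + 3.5ps, so ps = 173.
Buyers pay pb = 173 − 57 = 116; q' = -125.5 + 3.5·173 = 480.
The subsidy expands output by 480 − 354 = 126 past the efficient level; on those units the gap between marginal cost and willingness to pay runs from 0 up to 57.
DWL = ½ × 57 × 126 = 3591.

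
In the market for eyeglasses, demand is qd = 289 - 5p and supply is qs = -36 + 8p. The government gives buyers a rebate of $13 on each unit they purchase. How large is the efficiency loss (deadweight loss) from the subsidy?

Pre-subsidy: 289 - 5p = -36 + 8p gives p* = 25, q* = 164.
With the rebate, buyers effectively pay pb = ps − 13, where ps is the price sellers receive.
Demand in terms of ps becomes qd = 289 − 5(ps − 13) = 354 - 5ps. Setting this equal to supply: 354 - 5ps = -36 + 8ps, so ps = 30.
Buyers pay pb = 30 − 13 = 17; q' = -36 + 8·30 = 204.
The subsidy expands output by 204 − 164 = 40 past the efficient level; on those units the gap between marginal cost and willingness to pay runs from 0 up to 13.
DWL = ½ × 13 × 40 = 260.

Deadweight loss = $260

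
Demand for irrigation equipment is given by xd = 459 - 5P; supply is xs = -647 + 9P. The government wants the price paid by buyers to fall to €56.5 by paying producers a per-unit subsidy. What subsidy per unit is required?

Required subsidy s = €35 per unit

At a buyer price of 56.5, quantity demanded is 459 − 5·56.5 = 176.5.
Sellers supply 176.5 only when they receive Ps with -647 + 9·Ps = 176.5, i.e. Ps = 91.5.
s = Ps − Pb = 91.5 − 56.5 = 35.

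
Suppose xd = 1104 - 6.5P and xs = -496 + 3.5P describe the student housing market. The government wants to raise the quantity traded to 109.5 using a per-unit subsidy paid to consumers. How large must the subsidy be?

At x = 109.5, invert demand for the buyer price: Pb = (1104 − 109.5)/6.5 = 153; invert supply for the seller price: Ps = (109.5 − (-496))/3.5 = 173.
The subsidy must fill the gap: s = Ps − Pb = 173 − 153 = 20.

Required subsidy s = 20 per unit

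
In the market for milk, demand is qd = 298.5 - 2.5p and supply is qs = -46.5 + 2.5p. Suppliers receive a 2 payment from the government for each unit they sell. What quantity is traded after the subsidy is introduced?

q' = 128.5

Pre-subsidy: 298.5 - 2.5p = -46.5 + 2.5p gives p* = 69, q* = 126.
With the subsidy, sellers receive ps = pb + 2 for each unit, where pb is the price buyers pay.
Supply in terms of pb becomes qs = -46.5 + 2.5(pb + 2) = -41.5 + 2.5pb. Setting this equal to demand: 298.5 - 2.5pb = -41.5 + 2.5pb, so pb = 68.
Sellers receive ps = 68 + 2 = 70; q' = 298.5 − 2.5·68 = 128.5.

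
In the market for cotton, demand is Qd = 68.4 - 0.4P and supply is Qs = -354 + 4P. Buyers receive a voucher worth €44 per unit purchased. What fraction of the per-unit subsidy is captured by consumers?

Consumer share = 10/11

Pre-subsidy: 68.4 - 0.4P = -354 + 4P gives P* = 96, Q* = 30.
With the rebate, buyers effectively pay Pb = Ps − 44, where Ps is the price sellers receive.
Demand in terms of Ps becomes Qd = 68.4 − 0.4(Ps − 44) = 86 - 0.4Ps. Setting this equal to supply: 86 - 0.4Ps = -354 + 4Ps, so Ps = 100.
Buyers pay Pb = 100 − 44 = 56; Q' = -354 + 4·100 = 46.
Buyers' price falls by P* − Pb = 96 − 56 = 40; sellers' price rises by Ps − P* = 100 − 96 = 4.
So consumers capture 40/44 = 10/11 of each unit of subsidy.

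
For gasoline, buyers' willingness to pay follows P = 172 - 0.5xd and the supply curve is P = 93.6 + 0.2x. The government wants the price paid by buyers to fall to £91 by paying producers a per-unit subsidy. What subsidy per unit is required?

Required subsidy s = £35 per unit

At a buyer price of 91, quantity demanded is 344 − 2·91 = 162.
Sellers supply 162 only when they receive Ps = 93.6 + 0.2·162 = 126.
s = Ps − Pb = 126 − 91 = 35.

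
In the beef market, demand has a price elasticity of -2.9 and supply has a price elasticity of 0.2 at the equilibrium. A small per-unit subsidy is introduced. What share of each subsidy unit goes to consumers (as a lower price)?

Consumer share = 2/31

For a small subsidy around the equilibrium, the benefit split depends on the relative slopes, which at a point are proportional to the elasticities.
Buyer share = εs/(εs + |εd|) = 0.2/(0.2 + 2.9) = 2/31; seller share = |εd|/(εs + |εd|) = 29/31.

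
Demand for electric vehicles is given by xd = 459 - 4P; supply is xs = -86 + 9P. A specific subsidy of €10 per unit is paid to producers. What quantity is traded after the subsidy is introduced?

x' = 319

Pre-subsidy: 459 - 4P = -86 + 9P gives P* = 545/13, x* = 3787/13.
With the subsidy, sellers receive Ps = Pb + 10 for each unit, where Pb is the price buyers pay.
Supply in terms of Pb becomes xs = -86 + 9(Pb + 10) = 4 + 9Pb. Setting this equal to demand: 459 - 4Pb = 4 + 9Pb, so Pb = 35.
Sellers receive Ps = 35 + 10 = 45; x' = 459 − 4·35 = 319.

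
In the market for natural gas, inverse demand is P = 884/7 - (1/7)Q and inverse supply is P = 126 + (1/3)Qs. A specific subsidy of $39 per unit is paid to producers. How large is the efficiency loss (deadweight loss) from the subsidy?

Deadweight loss = $1597.05

Pre-subsidy: 884/7 - (1/7)Q = 126 + (1/3)Q gives Q* = 0.6 and P* = 126.2.
With the subsidy, sellers receive Ps = Pb + 39 for each unit, where Pb is the price buyers pay.
On the curves, Pb = 884/7 - (1/7)Q and Ps = 126 + (1/3)Q; the wedge Ps − Pb = 39 gives 126 + (1/3)Q − (884/7 - (1/7)Q) = 39, so Q' = 82.5.
Then Pb = 884/7 − (1/7)·82.5 = 114.5 and Ps = 126 + (1/3)·82.5 = 153.5.
The subsidy expands output by 82.5 − 0.6 = 81.9 past the efficient level; on those units the gap between marginal cost and willingness to pay runs from 0 up to 39.
DWL = ½ × 39 × 81.9 = 1597.05.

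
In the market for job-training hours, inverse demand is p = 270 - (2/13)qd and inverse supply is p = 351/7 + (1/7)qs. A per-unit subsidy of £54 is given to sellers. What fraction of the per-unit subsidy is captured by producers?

Pre-subsidy: 270 - (2/13)q = 351/7 + (1/7)q gives q* = 741 and p* = 156.
With the subsidy, sellers receive ps = pb + 54 for each unit, where pb is the price buyers pay.
On the curves, pb = 270 - (2/13)q and ps = 351/7 + (1/7)q; the wedge ps − pb = 54 gives 351/7 + (1/7)q − (270 - (2/13)q) = 54, so q' = 923.
Then pb = 270 − (2/13)·923 = 128 and ps = 351/7 + (1/7)·923 = 182.
Buyers' price falls by p* − pb = 156 − 128 = 28; sellers' price rises by ps − p* = 182 − 156 = 26.
So producers capture 26/54 = 13/27 of each unit of subsidy.

Producer share = 13/27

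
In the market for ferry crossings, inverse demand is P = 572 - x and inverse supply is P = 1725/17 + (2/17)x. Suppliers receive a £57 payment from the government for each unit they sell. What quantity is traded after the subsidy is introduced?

x' = 472

Pre-subsidy: 572 - x = 1725/17 + (2/17)x gives x* = 421 and P* = 151.
With the subsidy, sellers receive Ps = Pb + 57 for each unit, where Pb is the price buyers pay.
On the curves, Pb = 572 - x and Ps = 1725/17 + (2/17)x; the wedge Ps − Pb = 57 gives 1725/17 + (2/17)x − (572 - x) = 57, so x' = 472.
Then Pb = 572 − 1·472 = 100 and Ps = 1725/17 + (2/17)·472 = 157.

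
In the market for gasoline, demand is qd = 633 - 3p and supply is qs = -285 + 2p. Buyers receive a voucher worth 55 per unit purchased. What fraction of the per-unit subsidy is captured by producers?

Pre-subsidy: 633 - 3p = -285 + 2p gives p* = 183.6, q* = 82.2.
With the rebate, buyers effectively pay pb = ps − 55, where ps is the price sellers receive.
Demand in terms of ps becomes qd = 633 − 3(ps − 55) = 798 - 3ps. Setting this equal to supply: 798 - 3ps = -285 + 2ps, so ps = 216.6.
Buyers pay pb = 216.6 − 55 = 161.6; q' = -285 + 2·216.6 = 148.2.
Buyers' price falls by p* − pb = 183.6 − 161.6 = 22; sellers' price rises by ps − p* = 216.6 − 183.6 = 33.
So producers capture 33/55 = 0.6 of each unit of subsidy.

Producer share = 0.6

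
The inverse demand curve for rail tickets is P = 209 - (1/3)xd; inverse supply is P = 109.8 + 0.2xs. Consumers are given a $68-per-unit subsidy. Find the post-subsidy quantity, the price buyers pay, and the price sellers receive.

x' = 313.5; buyers pay $104.5; sellers receive $172.5

Pre-subsidy: 209 - (1/3)x = 109.8 + 0.2x gives x* = 186 and P* = 147.
With the rebate, buyers effectively pay Pb = Ps − 68, where Ps is the price sellers receive.
On the curves, Pb = 209 - (1/3)x and Ps = 109.8 + 0.2x; the wedge Ps − Pb = 68 gives 109.8 + 0.2x − (209 - (1/3)x) = 68, so x' = 313.5.
Then Pb = 209 − (1/3)·313.5 = 104.5 and Ps = 109.8 + 0.2·313.5 = 172.5.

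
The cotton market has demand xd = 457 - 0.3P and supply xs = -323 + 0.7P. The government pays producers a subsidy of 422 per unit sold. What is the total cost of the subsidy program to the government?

Government cost = 131503.64

Pre-subsidy: 457 - 0.3P = -323 + 0.7P gives P* = 780, x* = 223.
With the subsidy, sellers receive Ps = Pb + 422 for each unit, where Pb is the price buyers pay.
Supply in terms of Pb becomes xs = -323 + 0.7(Pb + 422) = -27.6 + 0.7Pb. Setting this equal to demand: 457 - 0.3Pb = -27.6 + 0.7Pb, so Pb = 484.6.
Sellers receive Ps = 484.6 + 422 = 906.6; x' = 457 − 0.3·484.6 = 311.62.
Government outlay = subsidy × quantity = 422 × 311.62 = 131503.64.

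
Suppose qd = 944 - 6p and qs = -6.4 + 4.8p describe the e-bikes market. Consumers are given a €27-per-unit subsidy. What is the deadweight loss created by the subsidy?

Deadweight loss = €972

Pre-subsidy: 944 - 6p = -6.4 + 4.8p gives p* = 88, q* = 416.
With the rebate, buyers effectively pay pb = ps − 27, where ps is the price sellers receive.
Demand in terms of ps becomes qd = 944 − 6(ps − 27) = 1106 - 6ps. Setting this equal to supply: 1106 - 6ps = -6.4 + 4.8ps, so ps = 103.
Buyers pay pb = 103 − 27 = 76; q' = -6.4 + 4.8·103 = 488.
The subsidy expands output by 488 − 416 = 72 past the efficient level; on those units the gap between marginal cost and willingness to pay runs from 0 up to 27.
DWL = ½ × 27 × 72 = 972.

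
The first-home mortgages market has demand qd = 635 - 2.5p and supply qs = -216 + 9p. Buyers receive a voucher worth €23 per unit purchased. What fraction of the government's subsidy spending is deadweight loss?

DWL / government spending = 1/22

Pre-subsidy: 635 - 2.5p = -216 + 9p gives p* = 74, q* = 450.
With the rebate, buyers effectively pay pb = ps − 23, where ps is the price sellers receive.
Demand in terms of ps becomes qd = 635 − 2.5(ps − 23) = 692.5 - 2.5ps. Setting this equal to supply: 692.5 - 2.5ps = -216 + 9ps, so ps = 79.
Buyers pay pb = 79 − 23 = 56; q' = -216 + 9·79 = 495.
ΔCS = ½(450 + 495)(74 − 56) = 8505; ΔPS = ½(450 + 495)(79 − 74) = 2362.5.
Government spending = 23 × 495 = 11385.
DWL = ½ × 23 × (495 − 450) = 517.5; fraction = 517.5 / 11385 = 1/22.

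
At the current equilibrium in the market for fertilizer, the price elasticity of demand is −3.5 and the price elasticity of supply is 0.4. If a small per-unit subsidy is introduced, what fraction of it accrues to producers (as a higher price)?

For a small subsidy around the equilibrium, the benefit split depends on the relative slopes, which at a point are proportional to the elasticities.
Buyer share = εs/(εs + |εd|) = 0.4/(0.4 + 3.5) = 4/39; seller share = |εd|/(εs + |εd|) = 35/39.
So producers capture 35/39 of the subsidy.

Producer share = 35/39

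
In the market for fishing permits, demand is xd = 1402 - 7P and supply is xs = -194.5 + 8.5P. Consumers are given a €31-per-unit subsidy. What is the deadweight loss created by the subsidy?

Deadweight loss = €1844.5

Pre-subsidy: 1402 - 7P = -194.5 + 8.5P gives P* = 103, x* = 681.
With the rebate, buyers effectively pay Pb = Ps − 31, where Ps is the price sellers receive.
Demand in terms of Ps becomes xd = 1402 − 7(Ps − 31) = 1619 - 7Ps. Setting this equal to supply: 1619 - 7Ps = -194.5 + 8.5Ps, so Ps = 117.
Buyers pay Pb = 117 − 31 = 86; x' = -194.5 + 8.5·117 = 800.
The subsidy expands output by 800 − 681 = 119 past the efficient level; on those units the gap between marginal cost and willingness to pay runs from 0 up to 31.
DWL = ½ × 31 × 119 = 1844.5.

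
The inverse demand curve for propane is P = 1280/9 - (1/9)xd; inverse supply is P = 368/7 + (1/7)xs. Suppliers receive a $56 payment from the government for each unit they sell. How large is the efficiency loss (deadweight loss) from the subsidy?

Deadweight loss = $6174

Pre-subsidy: 1280/9 - (1/9)x = 368/7 + (1/7)x gives x* = 353 and P* = 103.
With the subsidy, sellers receive Ps = Pb + 56 for each unit, where Pb is the price buyers pay.
On the curves, Pb = 1280/9 - (1/9)x and Ps = 368/7 + (1/7)x; the wedge Ps − Pb = 56 gives 368/7 + (1/7)x − (1280/9 - (1/9)x) = 56, so x' = 573.5.
Then Pb = 1280/9 − (1/9)·573.5 = 78.5 and Ps = 368/7 + (1/7)·573.5 = 134.5.
The subsidy expands output by 573.5 − 353 = 220.5 past the efficient level; on those units the gap between marginal cost and willingness to pay runs from 0 up to 56.
DWL = ½ × 56 × 220.5 = 6174.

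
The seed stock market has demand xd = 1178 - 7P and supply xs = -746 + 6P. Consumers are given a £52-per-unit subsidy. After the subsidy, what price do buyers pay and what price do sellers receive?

Buyers pay £124; sellers receive £176

Pre-subsidy: 1178 - 7P = -746 + 6P gives P* = 148, x* = 142.
With the rebate, buyers effectively pay Pb = Ps − 52, where Ps is the price sellers receive.
Demand in terms of Ps becomes xd = 1178 − 7(Ps − 52) = 1542 - 7Ps. Setting this equal to supply: 1542 - 7Ps = -746 + 6Ps, so Ps = 176.
Buyers pay Pb = 176 − 52 = 124; x' = -746 + 6·176 = 310.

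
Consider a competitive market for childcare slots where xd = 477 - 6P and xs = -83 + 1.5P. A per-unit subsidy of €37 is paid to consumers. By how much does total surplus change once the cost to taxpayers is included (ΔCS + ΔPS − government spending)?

Net change in total surplus = -€821.4

Pre-subsidy: 477 - 6P = -83 + 1.5P gives P* = 224/3, x* = 29.
With the rebate, buyers effectively pay Pb = Ps − 37, where Ps is the price sellers receive.
Demand in terms of Ps becomes xd = 477 − 6(Ps − 37) = 699 - 6Ps. Setting this equal to supply: 699 - 6Ps = -83 + 1.5Ps, so Ps = 1564/15.
Buyers pay Pb = 1564/15 − 37 = 1009/15; x' = -83 + 1.5·(1564/15) = 73.4.
ΔCS = ½(29 + 73.4)(224/3 − 1009/15) = 378.88; ΔPS = ½(29 + 73.4)(1564/15 − 224/3) = 1515.52.
Government spending = 37 × 73.4 = 2715.8.
Net change = 378.88 + 1515.52 − 2715.8 = -821.4. The loss equals the DWL triangle ½·37·44.4.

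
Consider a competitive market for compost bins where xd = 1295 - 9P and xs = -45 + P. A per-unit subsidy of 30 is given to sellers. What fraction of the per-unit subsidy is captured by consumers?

Pre-subsidy: 1295 - 9P = -45 + P gives P* = 134, x* = 89.
With the subsidy, sellers receive Ps = Pb + 30 for each unit, where Pb is the price buyers pay.
Supply in terms of Pb becomes xs = -45 + 1(Pb + 30) = -15 + Pb. Setting this equal to demand: 1295 - 9Pb = -15 + Pb, so Pb = 131.
Sellers receive Ps = 131 + 30 = 161; x' = 1295 − 9·131 = 116.
Buyers' price falls by P* − Pb = 134 − 131 = 3; sellers' price rises by Ps − P* = 161 − 134 = 27.
So consumers capture 3/30 = 0.1 of each unit of subsidy.

Consumer share = 0.1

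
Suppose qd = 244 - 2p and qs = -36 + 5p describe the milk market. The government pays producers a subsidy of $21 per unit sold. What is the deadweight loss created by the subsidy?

Pre-subsidy: 244 - 2p = -36 + 5p gives p* = 40, q* = 164.
With the subsidy, sellers receive ps = pb + 21 for each unit, where pb is the price buyers pay.
Supply in terms of pb becomes qs = -36 + 5(pb + 21) = 69 + 5pb. Setting this equal to demand: 244 - 2pb = 69 + 5pb, so pb = 25.
Sellers receive ps = 25 + 21 = 46; q' = 244 − 2·25 = 194.
The subsidy expands output by 194 − 164 = 30 past the efficient level; on those units the gap between marginal cost and willingness to pay runs from 0 up to 21.
DWL = ½ × 21 × 30 = 315.

Deadweight loss = $315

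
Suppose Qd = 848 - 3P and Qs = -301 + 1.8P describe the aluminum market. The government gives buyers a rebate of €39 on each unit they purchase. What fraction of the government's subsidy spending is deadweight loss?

DWL / government spending = 351/2780

Pre-subsidy: 848 - 3P = -301 + 1.8P gives P* = 239.375, Q* = 129.875.
With the rebate, buyers effectively pay Pb = Ps − 39, where Ps is the price sellers receive.
Demand in terms of Ps becomes Qd = 848 − 3(Ps − 39) = 965 - 3Ps. Setting this equal to supply: 965 - 3Ps = -301 + 1.8Ps, so Ps = 263.75.
Buyers pay Pb = 263.75 − 39 = 224.75; Q' = -301 + 1.8·263.75 = 173.75.
ΔCS = ½(129.875 + 173.75)(239.375 − 224.75) = 2220.2578125; ΔPS = ½(129.875 + 173.75)(263.75 − 239.375) = 3700.4296875.
Government spending = 39 × 173.75 = 6776.25.
DWL = ½ × 39 × (173.75 − 129.875) = 855.5625; fraction = 855.5625 / 6776.25 = 351/2780.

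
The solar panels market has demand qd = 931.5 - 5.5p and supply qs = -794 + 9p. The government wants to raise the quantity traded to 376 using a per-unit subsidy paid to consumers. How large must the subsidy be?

Required subsidy s = 29 per unit

At q = 376, invert demand for the buyer price: pb = (931.5 − 376)/5.5 = 101; invert supply for the seller price: ps = (376 − (-794))/9 = 130.
The subsidy must fill the gap: s = ps − pb = 130 − 101 = 29.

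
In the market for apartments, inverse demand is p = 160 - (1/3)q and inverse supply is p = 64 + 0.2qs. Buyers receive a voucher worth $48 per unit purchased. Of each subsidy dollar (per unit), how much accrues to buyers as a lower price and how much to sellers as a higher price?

Buyers gain $30 per unit; sellers gain $18 per unit

Pre-subsidy: 160 - (1/3)q = 64 + 0.2q gives q* = 180 and p* = 100.
With the rebate, buyers effectively pay pb = ps − 48, where ps is the price sellers receive.
On the curves, pb = 160 - (1/3)q and ps = 64 + 0.2q; the wedge ps − pb = 48 gives 64 + 0.2q − (160 - (1/3)q) = 48, so q' = 270.
Then pb = 160 − (1/3)·270 = 70 and ps = 64 + 0.2·270 = 118.
Buyers' price falls by p* − pb = 100 − 70 = 30; sellers' price rises by ps − p* = 118 − 100 = 18.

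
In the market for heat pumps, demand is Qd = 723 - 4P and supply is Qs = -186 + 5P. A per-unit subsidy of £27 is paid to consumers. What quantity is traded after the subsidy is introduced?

Q' = 379

Pre-subsidy: 723 - 4P = -186 + 5P gives P* = 101, Q* = 319.
With the rebate, buyers effectively pay Pb = Ps − 27, where Ps is the price sellers receive.
Demand in terms of Ps becomes Qd = 723 − 4(Ps − 27) = 831 - 4Ps. Setting this equal to supply: 831 - 4Ps = -186 + 5Ps, so Ps = 113.
Buyers pay Pb = 113 − 27 = 86; Q' = -186 + 5·113 = 379.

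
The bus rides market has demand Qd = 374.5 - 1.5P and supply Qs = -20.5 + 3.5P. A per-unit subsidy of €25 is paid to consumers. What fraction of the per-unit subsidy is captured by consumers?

Pre-subsidy: 374.5 - 1.5P = -20.5 + 3.5P gives P* = 79, Q* = 256.
With the rebate, buyers effectively pay Pb = Ps − 25, where Ps is the price sellers receive.
Demand in terms of Ps becomes Qd = 374.5 − 1.5(Ps − 25) = 412 - 1.5Ps. Setting this equal to supply: 412 - 1.5Ps = -20.5 + 3.5Ps, so Ps = 86.5.
Buyers pay Pb = 86.5 − 25 = 61.5; Q' = -20.5 + 3.5·86.5 = 282.25.
Buyers' price falls by P* − Pb = 79 − 61.5 = 17.5; sellers' price rises by Ps − P* = 86.5 − 79 = 7.5.
So consumers capture 17.5/25 = 0.7 of each unit of subsidy.

Consumer share = 0.7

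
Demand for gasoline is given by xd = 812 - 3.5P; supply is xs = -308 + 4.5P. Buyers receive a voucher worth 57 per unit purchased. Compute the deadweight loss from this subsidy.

Pre-subsidy: 812 - 3.5P = -308 + 4.5P gives P* = 140, x* = 322.
With the rebate, buyers effectively pay Pb = Ps − 57, where Ps is the price sellers receive.
Demand in terms of Ps becomes xd = 812 − 3.5(Ps − 57) = 1011.5 - 3.5Ps. Setting this equal to supply: 1011.5 - 3.5Ps = -308 + 4.5Ps, so Ps = 164.9375.
Buyers pay Pb = 164.9375 − 57 = 107.9375; x' = -308 + 4.5·164.9375 = 434.21875.
The subsidy expands output by 434.21875 − 322 = 112.21875 past the efficient level; on those units the gap between marginal cost and willingness to pay runs from 0 up to 57.
DWL = ½ × 57 × 112.21875 = 3198.234375.

Deadweight loss = 3198.234375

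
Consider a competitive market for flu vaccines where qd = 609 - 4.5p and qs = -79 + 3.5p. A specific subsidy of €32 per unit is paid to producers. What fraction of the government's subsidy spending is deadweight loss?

Pre-subsidy: 609 - 4.5p = -79 + 3.5p gives p* = 86, q* = 222.
With the subsidy, sellers receive ps = pb + 32 for each unit, where pb is the price buyers pay.
Supply in terms of pb becomes qs = -79 + 3.5(pb + 32) = 33 + 3.5pb. Setting this equal to demand: 609 - 4.5pb = 33 + 3.5pb, so pb = 72.
Sellers receive ps = 72 + 32 = 104; q' = 609 − 4.5·72 = 285.
ΔCS = ½(222 + 285)(86 − 72) = 3549; ΔPS = ½(222 + 285)(104 − 86) = 4563.
Government spending = 32 × 285 = 9120.
DWL = ½ × 32 × (285 − 222) = 1008; fraction = 1008 / 9120 = 21/190.

DWL / government spending = 21/190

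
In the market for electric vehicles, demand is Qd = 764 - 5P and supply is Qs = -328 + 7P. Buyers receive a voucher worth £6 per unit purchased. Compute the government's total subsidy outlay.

Government cost = £1959

Pre-subsidy: 764 - 5P = -328 + 7P gives P* = 91, Q* = 309.
With the rebate, buyers effectively pay Pb = Ps − 6, where Ps is the price sellers receive.
Demand in terms of Ps becomes Qd = 764 − 5(Ps − 6) = 794 - 5Ps. Setting this equal to supply: 794 - 5Ps = -328 + 7Ps, so Ps = 93.5.
Buyers pay Pb = 93.5 − 6 = 87.5; Q' = -328 + 7·93.5 = 326.5.
Government outlay = subsidy × quantity = 6 × 326.5 = 1959.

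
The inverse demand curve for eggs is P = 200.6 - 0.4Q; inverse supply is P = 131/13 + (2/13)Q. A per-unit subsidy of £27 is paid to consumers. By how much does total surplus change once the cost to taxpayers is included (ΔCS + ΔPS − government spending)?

Pre-subsidy: 200.6 - 0.4Q = 131/13 + (2/13)Q gives Q* = 344 and P* = 63.
With the rebate, buyers effectively pay Pb = Ps − 27, where Ps is the price sellers receive.
On the curves, Pb = 200.6 - 0.4Q and Ps = 131/13 + (2/13)Q; the wedge Ps − Pb = 27 gives 131/13 + (2/13)Q − (200.6 - 0.4Q) = 27, so Q' = 392.75.
Then Pb = 200.6 − 0.4·392.75 = 43.5 and Ps = 131/13 + (2/13)·392.75 = 70.5.
ΔCS = ½(344 + 392.75)(63 − 43.5) = 7183.3125; ΔPS = ½(344 + 392.75)(70.5 − 63) = 2762.8125.
Government spending = 27 × 392.75 = 10604.25.
Net change = 7183.3125 + 2762.8125 − 10604.25 = -658.125. The loss equals the DWL triangle ½·27·48.75.

Net change in total surplus = -£658.125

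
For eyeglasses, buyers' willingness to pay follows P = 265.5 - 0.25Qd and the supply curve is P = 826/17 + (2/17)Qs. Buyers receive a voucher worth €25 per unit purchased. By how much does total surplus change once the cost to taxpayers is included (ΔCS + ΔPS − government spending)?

Net change in total surplus = -€850

Pre-subsidy: 265.5 - 0.25Q = 826/17 + (2/17)Q gives Q* = 590 and P* = 118.
With the rebate, buyers effectively pay Pb = Ps − 25, where Ps is the price sellers receive.
On the curves, Pb = 265.5 - 0.25Q and Ps = 826/17 + (2/17)Q; the wedge Ps − Pb = 25 gives 826/17 + (2/17)Q − (265.5 - 0.25Q) = 25, so Q' = 658.
Then Pb = 265.5 − 0.25·658 = 101 and Ps = 826/17 + (2/17)·658 = 126.
ΔCS = ½(590 + 658)(118 − 101) = 10608; ΔPS = ½(590 + 658)(126 − 118) = 4992.
Government spending = 25 × 658 = 16450.
Net change = 10608 + 4992 − 16450 = -850. The loss equals the DWL triangle ½·25·68.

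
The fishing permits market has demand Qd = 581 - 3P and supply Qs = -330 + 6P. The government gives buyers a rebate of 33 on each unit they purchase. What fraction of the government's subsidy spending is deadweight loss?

DWL / government spending = 99/1030

Pre-subsidy: 581 - 3P = -330 + 6P gives P* = 911/9, Q* = 832/3.
With the rebate, buyers effectively pay Pb = Ps − 33, where Ps is the price sellers receive.
Demand in terms of Ps becomes Qd = 581 − 3(Ps − 33) = 680 - 3Ps. Setting this equal to supply: 680 - 3Ps = -330 + 6Ps, so Ps = 1010/9.
Buyers pay Pb = 1010/9 − 33 = 713/9; Q' = -330 + 6·(1010/9) = 1030/3.
ΔCS = ½(832/3 + 1030/3)(911/9 − 713/9) = 20482/3; ΔPS = ½(832/3 + 1030/3)(1010/9 − 911/9) = 10241/3.
Government spending = 33 × 1030/3 = 11330.
DWL = ½ × 33 × (1030/3 − 832/3) = 1089; fraction = 1089 / 11330 = 99/1030.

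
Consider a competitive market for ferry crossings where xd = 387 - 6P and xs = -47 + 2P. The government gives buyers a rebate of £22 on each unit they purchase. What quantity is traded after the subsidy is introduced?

Pre-subsidy: 387 - 6P = -47 + 2P gives P* = 54.25, x* = 61.5.
With the rebate, buyers effectively pay Pb = Ps − 22, where Ps is the price sellers receive.
Demand in terms of Ps becomes xd = 387 − 6(Ps − 22) = 519 - 6Ps. Setting this equal to supply: 519 - 6Ps = -47 + 2Ps, so Ps = 70.75.
Buyers pay Pb = 70.75 − 22 = 48.75; x' = -47 + 2·70.75 = 94.5.

x' = 94.5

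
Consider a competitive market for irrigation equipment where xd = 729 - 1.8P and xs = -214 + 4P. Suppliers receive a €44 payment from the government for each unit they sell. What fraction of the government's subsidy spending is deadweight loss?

Pre-subsidy: 729 - 1.8P = -214 + 4P gives P* = 4715/29, x* = 12654/29.
With the subsidy, sellers receive Ps = Pb + 44 for each unit, where Pb is the price buyers pay.
Supply in terms of Pb becomes xs = -214 + 4(Pb + 44) = -38 + 4Pb. Setting this equal to demand: 729 - 1.8Pb = -38 + 4Pb, so Pb = 3835/29.
Sellers receive Ps = 3835/29 + 44 = 5111/29; x' = 729 − 1.8·(3835/29) = 14238/29.
ΔCS = ½(12654/29 + 14238/29)(4715/29 − 3835/29) = 11832480/841; ΔPS = ½(12654/29 + 14238/29)(5111/29 − 4715/29) = 5324616/841.
Government spending = 44 × 14238/29 = 626472/29.
DWL = ½ × 44 × (14238/29 − 12654/29) = 34848/29; fraction = (34848/29) / (626472/29) = 44/791.

DWL / government spending = 44/791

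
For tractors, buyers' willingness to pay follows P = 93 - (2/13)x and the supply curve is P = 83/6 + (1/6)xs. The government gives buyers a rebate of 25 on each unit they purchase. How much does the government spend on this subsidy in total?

Government cost = 8125

Pre-subsidy: 93 - (2/13)x = 83/6 + (1/6)x gives x* = 247 and P* = 55.
With the rebate, buyers effectively pay Pb = Ps − 25, where Ps is the price sellers receive.
On the curves, Pb = 93 - (2/13)x and Ps = 83/6 + (1/6)x; the wedge Ps − Pb = 25 gives 83/6 + (1/6)x − (93 - (2/13)x) = 25, so x' = 325.
Then Pb = 93 − (2/13)·325 = 43 and Ps = 83/6 + (1/6)·325 = 68.
Government outlay = subsidy × quantity = 25 × 325 = 8125.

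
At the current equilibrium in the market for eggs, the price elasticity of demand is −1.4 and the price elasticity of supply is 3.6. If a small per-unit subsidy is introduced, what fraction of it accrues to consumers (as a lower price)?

Consumer share = 0.72

For a small subsidy around the equilibrium, the benefit split depends on the relative slopes, which at a point are proportional to the elasticities.
Buyer share = εs/(εs + |εd|) = 3.6/(3.6 + 1.4) = 0.72; seller share = |εd|/(εs + |εd|) = 0.28.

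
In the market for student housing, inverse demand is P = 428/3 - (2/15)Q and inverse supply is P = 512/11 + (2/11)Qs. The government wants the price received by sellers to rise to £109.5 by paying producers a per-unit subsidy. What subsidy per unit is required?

At a seller price of 109.5, quantity supplied is -256 + 5.5·109.5 = 346.25.
Buyers absorb 346.25 only when they pay Pb = 428/3 − (2/15)·346.25 = 96.5.
s = Ps − Pb = 109.5 − 96.5 = 13.

Required subsidy s = £13 per unit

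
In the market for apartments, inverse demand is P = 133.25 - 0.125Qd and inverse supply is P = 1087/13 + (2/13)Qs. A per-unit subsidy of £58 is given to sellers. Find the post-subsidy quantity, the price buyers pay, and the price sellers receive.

Pre-subsidy: 133.25 - 0.125Q = 1087/13 + (2/13)Q gives Q* = 178 and P* = 111.
With the subsidy, sellers receive Ps = Pb + 58 for each unit, where Pb is the price buyers pay.
On the curves, Pb = 133.25 - 0.125Q and Ps = 1087/13 + (2/13)Q; the wedge Ps − Pb = 58 gives 1087/13 + (2/13)Q − (133.25 - 0.125Q) = 58, so Q' = 386.
Then Pb = 133.25 − 0.125·386 = 85 and Ps = 1087/13 + (2/13)·386 = 143.

Q' = 386; buyers pay £85; sellers receive £143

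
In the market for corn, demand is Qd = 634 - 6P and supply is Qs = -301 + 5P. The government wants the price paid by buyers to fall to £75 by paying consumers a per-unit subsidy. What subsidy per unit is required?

Required subsidy s = £22 per unit

At a buyer price of 75, quantity demanded is 634 − 6·75 = 184.
Sellers supply 184 only when they receive Ps with -301 + 5·Ps = 184, i.e. Ps = 97.
s = Ps − Pb = 97 − 75 = 22.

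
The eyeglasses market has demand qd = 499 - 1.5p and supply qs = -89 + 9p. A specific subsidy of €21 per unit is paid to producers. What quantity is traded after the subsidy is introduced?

Pre-subsidy: 499 - 1.5p = -89 + 9p gives p* = 56, q* = 415.
With the subsidy, sellers receive ps = pb + 21 for each unit, where pb is the price buyers pay.
Supply in terms of pb becomes qs = -89 + 9(pb + 21) = 100 + 9pb. Setting this equal to demand: 499 - 1.5pb = 100 + 9pb, so pb = 38.
Sellers receive ps = 38 + 21 = 59; q' = 499 − 1.5·38 = 442.

q' = 442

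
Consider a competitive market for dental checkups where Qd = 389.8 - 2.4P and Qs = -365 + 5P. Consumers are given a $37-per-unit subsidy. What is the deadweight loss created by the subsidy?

Deadweight loss = $1110

Pre-subsidy: 389.8 - 2.4P = -365 + 5P gives P* = 102, Q* = 145.
With the rebate, buyers effectively pay Pb = Ps − 37, where Ps is the price sellers receive.
Demand in terms of Ps becomes Qd = 389.8 − 2.4(Ps − 37) = 478.6 - 2.4Ps. Setting this equal to supply: 478.6 - 2.4Ps = -365 + 5Ps, so Ps = 114.
Buyers pay Pb = 114 − 37 = 77; Q' = -365 + 5·114 = 205.
The subsidy expands output by 205 − 145 = 60 past the efficient level; on those units the gap between marginal cost and willingness to pay runs from 0 up to 37.
DWL = ½ × 37 × 60 = 1110.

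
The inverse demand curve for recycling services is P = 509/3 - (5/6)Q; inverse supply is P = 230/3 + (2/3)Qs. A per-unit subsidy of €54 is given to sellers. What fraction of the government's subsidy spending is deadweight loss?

Pre-subsidy: 509/3 - (5/6)Q = 230/3 + (2/3)Q gives Q* = 62 and P* = 118.
With the subsidy, sellers receive Ps = Pb + 54 for each unit, where Pb is the price buyers pay.
On the curves, Pb = 509/3 - (5/6)Q and Ps = 230/3 + (2/3)Q; the wedge Ps − Pb = 54 gives 230/3 + (2/3)Q − (509/3 - (5/6)Q) = 54, so Q' = 98.
Then Pb = 509/3 − (5/6)·98 = 88 and Ps = 230/3 + (2/3)·98 = 142.
ΔCS = ½(62 + 98)(118 − 88) = 2400; ΔPS = ½(62 + 98)(142 − 118) = 1920.
Government spending = 54 × 98 = 5292.
DWL = ½ × 54 × (98 − 62) = 972; fraction = 972 / 5292 = 9/49.

DWL / government spending = 9/49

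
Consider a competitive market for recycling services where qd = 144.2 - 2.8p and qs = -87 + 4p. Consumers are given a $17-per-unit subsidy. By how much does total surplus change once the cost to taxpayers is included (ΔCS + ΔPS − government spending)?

Pre-subsidy: 144.2 - 2.8p = -87 + 4p gives p* = 34, q* = 49.
With the rebate, buyers effectively pay pb = ps − 17, where ps is the price sellers receive.
Demand in terms of ps becomes qd = 144.2 − 2.8(ps − 17) = 191.8 - 2.8ps. Setting this equal to supply: 191.8 - 2.8ps = -87 + 4ps, so ps = 41.
Buyers pay pb = 41 − 17 = 24; q' = -87 + 4·41 = 77.
ΔCS = ½(49 + 77)(34 − 24) = 630; ΔPS = ½(49 + 77)(41 − 34) = 441.
Government spending = 17 × 77 = 1309.
Net change = 630 + 441 − 1309 = -238. The loss equals the DWL triangle ½·17·28.

Net change in total surplus = -$238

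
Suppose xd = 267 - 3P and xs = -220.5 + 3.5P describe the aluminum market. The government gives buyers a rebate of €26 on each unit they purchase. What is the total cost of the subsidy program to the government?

Pre-subsidy: 267 - 3P = -220.5 + 3.5P gives P* = 75, x* = 42.
With the rebate, buyers effectively pay Pb = Ps − 26, where Ps is the price sellers receive.
Demand in terms of Ps becomes xd = 267 − 3(Ps − 26) = 345 - 3Ps. Setting this equal to supply: 345 - 3Ps = -220.5 + 3.5Ps, so Ps = 87.
Buyers pay Pb = 87 − 26 = 61; x' = -220.5 + 3.5·87 = 84.
Government outlay = subsidy × quantity = 26 × 84 = 2184.

Government cost = €2184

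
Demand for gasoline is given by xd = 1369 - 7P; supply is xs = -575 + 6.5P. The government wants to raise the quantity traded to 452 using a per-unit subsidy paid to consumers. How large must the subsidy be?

Required subsidy s = 27 per unit

At x = 452, invert demand for the buyer price: Pb = (1369 − 452)/7 = 131; invert supply for the seller price: Ps = (452 − (-575))/6.5 = 158.
The subsidy must fill the gap: s = Ps − Pb = 158 − 131 = 27.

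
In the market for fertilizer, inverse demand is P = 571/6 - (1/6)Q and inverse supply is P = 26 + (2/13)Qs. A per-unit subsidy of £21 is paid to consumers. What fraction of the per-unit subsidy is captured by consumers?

Consumer share = 0.52

Pre-subsidy: 571/6 - (1/6)Q = 26 + (2/13)Q gives Q* = 215.8 and P* = 59.2.
With the rebate, buyers effectively pay Pb = Ps − 21, where Ps is the price sellers receive.
On the curves, Pb = 571/6 - (1/6)Q and Ps = 26 + (2/13)Q; the wedge Ps − Pb = 21 gives 26 + (2/13)Q − (571/6 - (1/6)Q) = 21, so Q' = 281.32.
Then Pb = 571/6 − (1/6)·281.32 = 48.28 and Ps = 26 + (2/13)·281.32 = 69.28.
Buyers' price falls by P* − Pb = 59.2 − 48.28 = 10.92; sellers' price rises by Ps − P* = 69.28 − 59.2 = 10.08.
So consumers capture 10.92/21 = 0.52 of each unit of subsidy.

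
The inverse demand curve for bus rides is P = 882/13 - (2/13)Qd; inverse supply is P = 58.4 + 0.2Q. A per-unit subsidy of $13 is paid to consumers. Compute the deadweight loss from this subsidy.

Deadweight loss = 10985/46

Pre-subsidy: 882/13 - (2/13)Q = 58.4 + 0.2Q gives Q* = 614/23 and P* = 1466/23.
With the rebate, buyers effectively pay Pb = Ps − 13, where Ps is the price sellers receive.
On the curves, Pb = 882/13 - (2/13)Q and Ps = 58.4 + 0.2Q; the wedge Ps − Pb = 13 gives 58.4 + 0.2Q − (882/13 - (2/13)Q) = 13, so Q' = 1459/23.
Then Pb = 882/13 − (2/13)·(1459/23) = 1336/23 and Ps = 58.4 + 0.2·(1459/23) = 1635/23.
The subsidy expands output by 1459/23 − 614/23 = 845/23 past the efficient level; on those units the gap between marginal cost and willingness to pay runs from 0 up to 13.
DWL = ½ × 13 × 845/23 = 10985/46.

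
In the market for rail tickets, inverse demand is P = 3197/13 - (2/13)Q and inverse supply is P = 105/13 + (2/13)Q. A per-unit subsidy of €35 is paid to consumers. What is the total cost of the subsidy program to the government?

Pre-subsidy: 3197/13 - (2/13)Q = 105/13 + (2/13)Q gives Q* = 773 and P* = 127.
With the rebate, buyers effectively pay Pb = Ps − 35, where Ps is the price sellers receive.
On the curves, Pb = 3197/13 - (2/13)Q and Ps = 105/13 + (2/13)Q; the wedge Ps − Pb = 35 gives 105/13 + (2/13)Q − (3197/13 - (2/13)Q) = 35, so Q' = 886.75.
Then Pb = 3197/13 − (2/13)·886.75 = 109.5 and Ps = 105/13 + (2/13)·886.75 = 144.5.
Government outlay = subsidy × quantity = 35 × 886.75 = 31036.25.

Government cost = €31036.25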